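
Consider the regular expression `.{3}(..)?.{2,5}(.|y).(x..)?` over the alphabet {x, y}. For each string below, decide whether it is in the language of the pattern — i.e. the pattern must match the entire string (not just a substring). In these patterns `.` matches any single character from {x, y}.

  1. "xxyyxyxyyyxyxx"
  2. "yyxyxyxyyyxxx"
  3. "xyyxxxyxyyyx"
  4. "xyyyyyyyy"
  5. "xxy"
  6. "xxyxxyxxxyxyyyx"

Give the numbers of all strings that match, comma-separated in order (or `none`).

1 → no match
2 → match
3. "xyyxxxyxyyyx" → match
4. "xyyyyyyyy" → match
5. "xxy" → no match
6 → no match

2, 3, 4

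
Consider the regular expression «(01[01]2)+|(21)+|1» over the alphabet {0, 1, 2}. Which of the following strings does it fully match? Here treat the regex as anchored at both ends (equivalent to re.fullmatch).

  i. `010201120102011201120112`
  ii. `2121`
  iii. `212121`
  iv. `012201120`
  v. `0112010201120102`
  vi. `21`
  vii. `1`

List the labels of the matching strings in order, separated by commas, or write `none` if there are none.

i, ii, iii, v, vi, vii

i → match
ii → match
iii → match
iv → no match
v → match
vi → match
vii → match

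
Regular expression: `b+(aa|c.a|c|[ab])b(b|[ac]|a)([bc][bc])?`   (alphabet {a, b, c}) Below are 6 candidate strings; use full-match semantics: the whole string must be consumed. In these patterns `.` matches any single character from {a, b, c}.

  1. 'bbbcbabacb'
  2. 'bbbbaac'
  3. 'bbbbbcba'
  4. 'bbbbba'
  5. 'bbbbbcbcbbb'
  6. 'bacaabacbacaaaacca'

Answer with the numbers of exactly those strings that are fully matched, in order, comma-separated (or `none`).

1, 3, 4

1. 'bbbcbabacb' → match
2. 'bbbbaac' → no match
3. 'bbbbbcba' → match
4. 'bbbbba' → match
5. 'bbbbbcbcbbb' → no match
6 → no match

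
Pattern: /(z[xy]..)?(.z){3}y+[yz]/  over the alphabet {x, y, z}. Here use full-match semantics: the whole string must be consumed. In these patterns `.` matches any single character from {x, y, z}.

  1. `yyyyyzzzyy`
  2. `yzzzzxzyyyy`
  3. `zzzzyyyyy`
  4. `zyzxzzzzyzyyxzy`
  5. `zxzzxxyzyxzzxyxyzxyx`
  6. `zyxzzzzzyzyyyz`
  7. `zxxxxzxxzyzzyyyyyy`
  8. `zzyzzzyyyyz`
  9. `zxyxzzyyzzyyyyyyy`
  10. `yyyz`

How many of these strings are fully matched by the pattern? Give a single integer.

2

1 → no match
2 → no match
3 → no match
4 → no match
5 → no match
6 → match
7 → no match
8 → match
9 → no match
10 → no match
Total matched: 2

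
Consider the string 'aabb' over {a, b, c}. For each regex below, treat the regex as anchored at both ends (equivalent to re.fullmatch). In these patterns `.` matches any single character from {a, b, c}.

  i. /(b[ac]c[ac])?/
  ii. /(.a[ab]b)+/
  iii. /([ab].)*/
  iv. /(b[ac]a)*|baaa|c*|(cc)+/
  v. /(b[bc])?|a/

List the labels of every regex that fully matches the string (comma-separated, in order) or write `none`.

i → no match
ii → match
iii → match
iv → no match
v → no match

ii, iii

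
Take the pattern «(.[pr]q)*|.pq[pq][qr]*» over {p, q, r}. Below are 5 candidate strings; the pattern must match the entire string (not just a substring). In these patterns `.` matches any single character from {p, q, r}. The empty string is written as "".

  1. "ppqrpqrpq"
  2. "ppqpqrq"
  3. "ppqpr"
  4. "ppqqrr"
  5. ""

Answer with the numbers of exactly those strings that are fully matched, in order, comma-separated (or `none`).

1 → match
2 → match
3 → match
4 → match
5 → match

1, 2, 3, 4, 5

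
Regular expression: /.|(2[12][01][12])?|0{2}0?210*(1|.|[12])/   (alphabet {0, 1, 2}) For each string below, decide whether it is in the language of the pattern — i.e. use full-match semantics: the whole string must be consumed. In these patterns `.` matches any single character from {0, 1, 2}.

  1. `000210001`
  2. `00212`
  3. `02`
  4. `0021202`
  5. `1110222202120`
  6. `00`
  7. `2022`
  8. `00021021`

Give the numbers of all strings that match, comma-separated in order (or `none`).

1 → match
2 → match
3 → no match
4 → no match
5 → no match
6 → no match
7 → no match
8 → no match

1, 2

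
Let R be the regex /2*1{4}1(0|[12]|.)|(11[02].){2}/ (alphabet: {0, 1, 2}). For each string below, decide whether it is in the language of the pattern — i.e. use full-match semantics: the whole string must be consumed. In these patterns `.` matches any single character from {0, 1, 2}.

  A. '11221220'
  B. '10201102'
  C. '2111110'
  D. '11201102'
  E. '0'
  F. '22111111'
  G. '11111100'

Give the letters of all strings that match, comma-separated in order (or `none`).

A. '11221220' → no match
B. '10201102' → no match
C. '2111110' → match
D. '11201102' → match
E. '0' → no match
F. '22111111' → match
G. '11111100' → no match

C, D, F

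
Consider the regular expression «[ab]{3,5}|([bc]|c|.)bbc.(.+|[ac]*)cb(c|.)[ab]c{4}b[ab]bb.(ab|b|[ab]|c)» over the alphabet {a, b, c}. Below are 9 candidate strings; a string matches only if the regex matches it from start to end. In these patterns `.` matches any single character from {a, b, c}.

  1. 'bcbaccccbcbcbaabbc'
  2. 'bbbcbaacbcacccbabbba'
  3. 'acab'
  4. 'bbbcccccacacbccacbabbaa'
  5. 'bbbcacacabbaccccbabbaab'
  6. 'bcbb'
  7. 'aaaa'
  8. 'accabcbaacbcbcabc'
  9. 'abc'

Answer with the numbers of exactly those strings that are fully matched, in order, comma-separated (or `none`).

7

1 → no match
2 → no match
3. 'acab' → no match
4 → no match
5 → no match
6. 'bcbb' → no match
7. 'aaaa' → match
8 → no match
9. 'abc' → no match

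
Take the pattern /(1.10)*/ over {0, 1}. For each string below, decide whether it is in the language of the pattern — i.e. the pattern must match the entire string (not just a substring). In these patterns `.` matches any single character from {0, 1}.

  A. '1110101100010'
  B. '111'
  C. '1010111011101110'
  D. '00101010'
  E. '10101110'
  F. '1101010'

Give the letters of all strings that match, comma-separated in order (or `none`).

C, E

A → no match
B → no match
C → match
D → no match
E → match
F → no match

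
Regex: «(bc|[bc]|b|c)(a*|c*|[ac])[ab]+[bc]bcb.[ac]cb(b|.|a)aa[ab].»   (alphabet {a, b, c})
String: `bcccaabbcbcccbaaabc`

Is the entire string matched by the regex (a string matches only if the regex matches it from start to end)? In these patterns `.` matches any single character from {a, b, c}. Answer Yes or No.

Yes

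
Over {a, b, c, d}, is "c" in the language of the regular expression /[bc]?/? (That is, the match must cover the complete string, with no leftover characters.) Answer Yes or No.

Yes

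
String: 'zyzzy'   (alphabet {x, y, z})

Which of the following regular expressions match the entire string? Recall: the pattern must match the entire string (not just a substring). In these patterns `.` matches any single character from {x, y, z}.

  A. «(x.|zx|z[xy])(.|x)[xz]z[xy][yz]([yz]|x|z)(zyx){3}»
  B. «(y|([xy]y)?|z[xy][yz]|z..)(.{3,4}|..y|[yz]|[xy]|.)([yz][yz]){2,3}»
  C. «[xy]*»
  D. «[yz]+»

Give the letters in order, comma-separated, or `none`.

B, D

A → no match — must end with 'zyx'
B → match
C → no match
D → match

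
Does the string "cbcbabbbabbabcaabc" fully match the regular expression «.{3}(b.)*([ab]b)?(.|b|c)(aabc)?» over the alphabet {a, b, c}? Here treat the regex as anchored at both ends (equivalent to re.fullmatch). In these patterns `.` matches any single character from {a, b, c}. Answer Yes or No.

Yes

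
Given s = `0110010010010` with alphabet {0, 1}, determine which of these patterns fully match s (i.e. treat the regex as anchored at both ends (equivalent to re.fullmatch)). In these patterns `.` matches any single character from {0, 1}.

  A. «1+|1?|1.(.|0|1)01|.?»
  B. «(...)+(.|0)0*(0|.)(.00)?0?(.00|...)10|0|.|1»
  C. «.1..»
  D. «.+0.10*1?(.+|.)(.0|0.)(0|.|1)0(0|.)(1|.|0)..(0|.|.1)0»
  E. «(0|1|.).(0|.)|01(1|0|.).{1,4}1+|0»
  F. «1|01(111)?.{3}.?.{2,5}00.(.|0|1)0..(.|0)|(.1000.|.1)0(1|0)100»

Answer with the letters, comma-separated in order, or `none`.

A → no match
B → match
C → no match
D → no match
E → no match
F → no match

B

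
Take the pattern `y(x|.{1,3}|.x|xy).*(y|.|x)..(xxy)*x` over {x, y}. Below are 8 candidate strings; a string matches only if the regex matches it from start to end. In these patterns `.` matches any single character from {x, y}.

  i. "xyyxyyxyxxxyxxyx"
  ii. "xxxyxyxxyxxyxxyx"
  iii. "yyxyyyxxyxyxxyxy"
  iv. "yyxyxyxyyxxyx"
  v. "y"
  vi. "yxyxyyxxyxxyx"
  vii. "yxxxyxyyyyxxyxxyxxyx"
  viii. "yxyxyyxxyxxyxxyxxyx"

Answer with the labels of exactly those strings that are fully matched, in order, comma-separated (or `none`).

iv, vi, vii, viii

i → no match — must start with "y"
ii → no match — must start with "y"
iii → no match — must end with "x"
iv → match
v → no match — must end with "x"
vi → match
vii → match
viii → match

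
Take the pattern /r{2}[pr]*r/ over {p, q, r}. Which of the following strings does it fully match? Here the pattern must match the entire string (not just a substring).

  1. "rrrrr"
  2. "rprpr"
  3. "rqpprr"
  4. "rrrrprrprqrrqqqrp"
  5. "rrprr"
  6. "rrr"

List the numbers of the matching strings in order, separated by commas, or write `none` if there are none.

1. "rrrrr" → match
2. "rprpr" → no match
3. "rqpprr" → no match
4 → no match — must end with "r"
5. "rrprr" → match
6. "rrr" → match

1, 5, 6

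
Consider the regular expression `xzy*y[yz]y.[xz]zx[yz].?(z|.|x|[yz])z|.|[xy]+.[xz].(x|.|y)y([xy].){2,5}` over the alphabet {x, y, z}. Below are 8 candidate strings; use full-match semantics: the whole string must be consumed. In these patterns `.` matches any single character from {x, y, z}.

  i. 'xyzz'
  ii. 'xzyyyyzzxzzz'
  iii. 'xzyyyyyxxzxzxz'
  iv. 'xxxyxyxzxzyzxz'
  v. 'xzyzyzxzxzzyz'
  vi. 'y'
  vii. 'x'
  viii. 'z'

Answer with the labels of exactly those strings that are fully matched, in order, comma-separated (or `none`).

i → no match
ii → match
iii → match
iv → match
v → match
vi → match
vii → match
viii → match

ii, iii, iv, v, vi, vii, viii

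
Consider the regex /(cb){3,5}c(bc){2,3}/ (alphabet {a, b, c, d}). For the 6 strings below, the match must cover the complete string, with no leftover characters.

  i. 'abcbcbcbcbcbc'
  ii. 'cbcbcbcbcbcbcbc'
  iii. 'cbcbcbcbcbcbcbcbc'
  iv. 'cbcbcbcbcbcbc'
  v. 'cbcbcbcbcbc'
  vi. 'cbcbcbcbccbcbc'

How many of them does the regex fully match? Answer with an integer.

4

i → no match — must start with 'cb'
ii → match
iii → match
iv → match
v. 'cbcbcbcbcbc' → match
vi → no match
Total matched: 4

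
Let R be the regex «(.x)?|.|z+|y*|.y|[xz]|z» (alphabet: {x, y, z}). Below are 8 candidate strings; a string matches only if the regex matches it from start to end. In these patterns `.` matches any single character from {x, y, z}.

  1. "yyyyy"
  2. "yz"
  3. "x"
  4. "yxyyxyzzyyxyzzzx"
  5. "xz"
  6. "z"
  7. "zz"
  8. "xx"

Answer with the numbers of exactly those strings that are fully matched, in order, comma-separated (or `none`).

1 → match
2 → no match
3 → match
4 → no match
5 → no match
6 → match
7 → match
8 → match

1, 3, 6, 7, 8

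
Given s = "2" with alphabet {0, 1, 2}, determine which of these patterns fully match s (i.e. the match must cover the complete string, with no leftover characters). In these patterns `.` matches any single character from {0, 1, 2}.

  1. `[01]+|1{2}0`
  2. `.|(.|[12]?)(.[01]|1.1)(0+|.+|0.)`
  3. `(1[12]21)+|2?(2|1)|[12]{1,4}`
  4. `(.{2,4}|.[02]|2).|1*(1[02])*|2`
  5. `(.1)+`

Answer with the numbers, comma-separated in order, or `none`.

1 → no match
2 → match
3 → match
4 → match
5 → no match — must end with "1"

2, 3, 4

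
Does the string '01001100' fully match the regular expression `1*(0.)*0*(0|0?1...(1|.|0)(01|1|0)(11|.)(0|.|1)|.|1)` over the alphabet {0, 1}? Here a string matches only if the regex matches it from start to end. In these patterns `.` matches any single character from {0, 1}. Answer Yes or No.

No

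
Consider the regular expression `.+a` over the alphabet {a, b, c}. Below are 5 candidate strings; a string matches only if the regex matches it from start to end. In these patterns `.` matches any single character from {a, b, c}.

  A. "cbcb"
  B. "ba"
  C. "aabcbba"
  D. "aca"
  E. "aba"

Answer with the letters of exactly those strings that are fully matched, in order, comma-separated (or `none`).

B, C, D, E

A → no match — must end with "a"
B → match
C → match
D → match
E → match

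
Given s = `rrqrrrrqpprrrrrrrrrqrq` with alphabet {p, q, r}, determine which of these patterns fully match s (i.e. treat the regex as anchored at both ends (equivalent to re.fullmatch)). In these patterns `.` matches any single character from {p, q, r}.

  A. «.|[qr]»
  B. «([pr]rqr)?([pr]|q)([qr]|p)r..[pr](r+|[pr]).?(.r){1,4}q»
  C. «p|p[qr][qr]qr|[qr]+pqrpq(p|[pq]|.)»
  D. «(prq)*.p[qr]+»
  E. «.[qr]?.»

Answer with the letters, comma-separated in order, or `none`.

B

A → no match
B → match
C → no match
D → no match
E → no match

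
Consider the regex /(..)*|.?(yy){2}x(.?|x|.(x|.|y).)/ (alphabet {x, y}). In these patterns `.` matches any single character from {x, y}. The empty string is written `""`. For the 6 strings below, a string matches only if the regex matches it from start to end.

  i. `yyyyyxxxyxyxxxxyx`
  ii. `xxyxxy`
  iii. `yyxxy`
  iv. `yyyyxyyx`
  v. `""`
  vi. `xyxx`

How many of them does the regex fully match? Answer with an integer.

i → no match
ii → match
iii → no match
iv → match
v → match
vi → match
Total matched: 4

4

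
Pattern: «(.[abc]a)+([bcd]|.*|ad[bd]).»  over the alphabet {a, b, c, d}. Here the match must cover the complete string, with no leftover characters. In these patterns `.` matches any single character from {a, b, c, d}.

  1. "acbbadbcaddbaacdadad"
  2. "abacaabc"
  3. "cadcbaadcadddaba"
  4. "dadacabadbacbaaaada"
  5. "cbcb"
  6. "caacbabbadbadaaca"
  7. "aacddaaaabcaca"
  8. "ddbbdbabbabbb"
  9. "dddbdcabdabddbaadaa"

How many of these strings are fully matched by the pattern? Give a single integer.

1 → no match
2 → match
3 → no match
4 → no match
5 → no match
6 → match
7 → no match
8 → no match
9 → no match
Total matched: 2

2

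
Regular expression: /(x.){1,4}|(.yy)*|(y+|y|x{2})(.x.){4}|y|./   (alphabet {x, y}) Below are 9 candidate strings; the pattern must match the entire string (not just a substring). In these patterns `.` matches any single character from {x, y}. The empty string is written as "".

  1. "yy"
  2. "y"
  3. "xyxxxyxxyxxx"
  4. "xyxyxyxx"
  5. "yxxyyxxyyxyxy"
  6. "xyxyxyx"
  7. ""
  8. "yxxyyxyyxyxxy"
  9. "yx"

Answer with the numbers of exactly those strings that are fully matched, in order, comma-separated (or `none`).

1. "yy" → no match
2. "y" → match
3. "xyxxxyxxyxxx" → no match
4. "xyxyxyxx" → match
5 → no match
6. "xyxyxyx" → no match
7. "" → match
8 → match
9. "yx" → no match

2, 4, 7, 8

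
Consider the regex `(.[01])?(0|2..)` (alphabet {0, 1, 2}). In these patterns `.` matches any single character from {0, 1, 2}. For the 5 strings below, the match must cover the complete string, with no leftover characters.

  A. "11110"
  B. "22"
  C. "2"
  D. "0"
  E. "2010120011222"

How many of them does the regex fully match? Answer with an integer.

A. "11110" → no match
B. "22" → no match
C. "2" → no match
D. "0" → match
E → no match
Total matched: 1

1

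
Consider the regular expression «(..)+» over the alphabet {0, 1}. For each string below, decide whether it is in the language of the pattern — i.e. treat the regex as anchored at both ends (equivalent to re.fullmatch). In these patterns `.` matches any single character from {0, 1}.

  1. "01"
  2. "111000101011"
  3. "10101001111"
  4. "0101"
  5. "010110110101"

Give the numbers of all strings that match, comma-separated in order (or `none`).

1, 2, 4, 5

1 → match
2 → match
3 → no match
4 → match
5 → match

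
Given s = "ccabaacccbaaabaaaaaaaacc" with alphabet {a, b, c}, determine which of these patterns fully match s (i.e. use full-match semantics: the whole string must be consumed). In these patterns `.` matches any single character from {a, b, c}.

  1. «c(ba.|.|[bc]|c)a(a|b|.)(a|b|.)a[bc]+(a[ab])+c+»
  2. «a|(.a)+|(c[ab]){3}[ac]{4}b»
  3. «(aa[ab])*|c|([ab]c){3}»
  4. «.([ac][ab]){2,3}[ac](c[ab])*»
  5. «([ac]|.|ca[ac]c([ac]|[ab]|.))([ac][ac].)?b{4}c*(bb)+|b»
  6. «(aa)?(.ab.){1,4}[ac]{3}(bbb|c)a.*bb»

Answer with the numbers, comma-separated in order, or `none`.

1

1 → match
2 → no match
3 → no match
4 → no match
5 → no match
6 → no match — must end with "bb"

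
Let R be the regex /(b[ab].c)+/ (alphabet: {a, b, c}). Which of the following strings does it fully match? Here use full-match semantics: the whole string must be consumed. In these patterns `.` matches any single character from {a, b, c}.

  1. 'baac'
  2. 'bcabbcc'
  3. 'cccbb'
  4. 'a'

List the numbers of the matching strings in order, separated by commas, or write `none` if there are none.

1 → match
2 → no match
3 → no match — must start with 'b'
4 → no match — must start with 'b'

1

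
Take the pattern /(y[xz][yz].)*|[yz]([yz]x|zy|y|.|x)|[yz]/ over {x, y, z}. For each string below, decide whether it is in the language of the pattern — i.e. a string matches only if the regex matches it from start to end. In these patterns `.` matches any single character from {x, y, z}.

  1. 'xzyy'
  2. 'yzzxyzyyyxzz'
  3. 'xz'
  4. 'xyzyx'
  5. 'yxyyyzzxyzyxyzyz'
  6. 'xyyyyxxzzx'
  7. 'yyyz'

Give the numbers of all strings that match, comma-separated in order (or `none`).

1 → no match
2 → match
3 → no match
4 → no match
5 → match
6 → no match
7 → no match

2, 5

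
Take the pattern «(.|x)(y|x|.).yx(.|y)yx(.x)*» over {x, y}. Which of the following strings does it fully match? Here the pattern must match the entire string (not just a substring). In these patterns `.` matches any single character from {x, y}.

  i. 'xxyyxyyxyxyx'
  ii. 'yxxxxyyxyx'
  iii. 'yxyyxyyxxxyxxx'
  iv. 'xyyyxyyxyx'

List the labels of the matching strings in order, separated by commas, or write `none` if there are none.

i, iii, iv

i. 'xxyyxyyxyxyx' → match
ii. 'yxxxxyyxyx' → no match
iii → match
iv. 'xyyyxyyxyx' → match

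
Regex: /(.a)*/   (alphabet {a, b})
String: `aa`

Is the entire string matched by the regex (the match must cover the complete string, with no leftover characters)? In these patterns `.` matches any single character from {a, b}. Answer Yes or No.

Yes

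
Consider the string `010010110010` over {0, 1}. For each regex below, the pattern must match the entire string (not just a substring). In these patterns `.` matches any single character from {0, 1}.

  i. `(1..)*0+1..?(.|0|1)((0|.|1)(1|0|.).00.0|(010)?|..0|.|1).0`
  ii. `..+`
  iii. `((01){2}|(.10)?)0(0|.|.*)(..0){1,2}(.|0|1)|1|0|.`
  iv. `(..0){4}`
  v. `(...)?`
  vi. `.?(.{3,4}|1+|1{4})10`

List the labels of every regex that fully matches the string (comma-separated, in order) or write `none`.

i → no match
ii → match
iii → no match
iv → match
v → no match
vi → no match

ii, iv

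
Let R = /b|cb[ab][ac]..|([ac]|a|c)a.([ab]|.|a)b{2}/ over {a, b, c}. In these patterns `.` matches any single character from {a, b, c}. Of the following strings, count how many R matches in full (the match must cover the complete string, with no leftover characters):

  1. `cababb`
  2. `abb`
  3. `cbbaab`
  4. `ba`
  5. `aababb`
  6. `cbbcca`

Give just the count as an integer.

1. `cababb` → match
2. `abb` → no match
3. `cbbaab` → match
4. `ba` → no match
5. `aababb` → match
6. `cbbcca` → match
Total matched: 4

4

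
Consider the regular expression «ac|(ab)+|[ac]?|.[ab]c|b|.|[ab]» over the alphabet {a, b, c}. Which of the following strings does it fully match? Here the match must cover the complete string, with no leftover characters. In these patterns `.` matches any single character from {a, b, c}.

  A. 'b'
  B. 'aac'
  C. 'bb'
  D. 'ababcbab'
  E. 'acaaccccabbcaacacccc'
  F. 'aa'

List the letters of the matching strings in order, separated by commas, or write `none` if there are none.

A → match
B → match
C → no match
D → no match
E → no match
F → no match

A, B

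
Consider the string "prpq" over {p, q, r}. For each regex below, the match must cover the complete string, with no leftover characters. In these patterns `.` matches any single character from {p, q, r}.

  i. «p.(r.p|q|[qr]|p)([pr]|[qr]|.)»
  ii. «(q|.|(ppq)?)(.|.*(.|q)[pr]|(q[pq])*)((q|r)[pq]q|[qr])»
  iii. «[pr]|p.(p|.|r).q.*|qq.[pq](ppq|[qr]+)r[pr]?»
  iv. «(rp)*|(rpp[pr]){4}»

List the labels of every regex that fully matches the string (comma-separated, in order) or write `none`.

i, ii

i → match
ii → match
iii → no match
iv → no match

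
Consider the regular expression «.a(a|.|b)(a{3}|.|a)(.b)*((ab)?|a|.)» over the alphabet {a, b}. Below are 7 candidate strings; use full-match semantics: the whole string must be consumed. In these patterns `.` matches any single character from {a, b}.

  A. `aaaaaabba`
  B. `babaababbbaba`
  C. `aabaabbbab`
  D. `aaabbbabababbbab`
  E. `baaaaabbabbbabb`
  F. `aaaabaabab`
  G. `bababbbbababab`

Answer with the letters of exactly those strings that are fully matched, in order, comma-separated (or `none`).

A, B, C, D, E, G

A. `aaaaaabba` → match
B → match
C. `aabaabbbab` → match
D → match
E → match
F. `aaaabaabab` → no match
G → match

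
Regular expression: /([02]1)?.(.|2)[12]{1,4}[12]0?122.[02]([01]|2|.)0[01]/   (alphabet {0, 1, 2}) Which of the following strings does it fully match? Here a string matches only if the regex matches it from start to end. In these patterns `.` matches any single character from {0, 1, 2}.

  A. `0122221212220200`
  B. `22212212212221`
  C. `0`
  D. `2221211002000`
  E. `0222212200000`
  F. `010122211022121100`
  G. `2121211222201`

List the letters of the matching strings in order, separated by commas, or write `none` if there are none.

A, E

A → match
B → no match
C → no match
D → no match
E → match
F → no match
G → no match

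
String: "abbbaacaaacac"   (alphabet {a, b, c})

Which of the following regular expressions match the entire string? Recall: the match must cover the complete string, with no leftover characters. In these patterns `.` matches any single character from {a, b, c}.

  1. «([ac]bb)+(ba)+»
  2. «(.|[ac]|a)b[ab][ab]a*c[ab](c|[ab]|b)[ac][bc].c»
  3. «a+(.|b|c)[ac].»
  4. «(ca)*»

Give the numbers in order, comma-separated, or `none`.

1 → no match — must end with "ba"
2 → match
3 → no match
4 → no match

2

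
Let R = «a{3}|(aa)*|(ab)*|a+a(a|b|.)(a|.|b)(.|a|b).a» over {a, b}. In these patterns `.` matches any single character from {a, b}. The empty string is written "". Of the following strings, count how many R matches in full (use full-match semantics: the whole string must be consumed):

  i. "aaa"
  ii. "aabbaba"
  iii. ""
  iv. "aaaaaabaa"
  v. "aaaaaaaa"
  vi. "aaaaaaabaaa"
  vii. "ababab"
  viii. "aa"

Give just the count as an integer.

8

i → match
ii → match
iii → match
iv → match
v → match
vi → match
vii → match
viii → match
Total matched: 8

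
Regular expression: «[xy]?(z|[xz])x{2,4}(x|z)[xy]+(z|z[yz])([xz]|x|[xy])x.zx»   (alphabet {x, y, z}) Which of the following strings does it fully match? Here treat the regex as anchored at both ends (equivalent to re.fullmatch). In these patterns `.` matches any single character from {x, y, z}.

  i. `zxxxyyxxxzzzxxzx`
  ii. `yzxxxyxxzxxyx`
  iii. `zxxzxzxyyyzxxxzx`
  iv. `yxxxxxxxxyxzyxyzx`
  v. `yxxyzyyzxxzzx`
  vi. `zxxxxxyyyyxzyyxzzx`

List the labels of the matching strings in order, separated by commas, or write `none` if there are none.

i, iv, vi

i → match
ii → no match — must end with `zx`
iii → no match
iv → match
v → no match
vi → match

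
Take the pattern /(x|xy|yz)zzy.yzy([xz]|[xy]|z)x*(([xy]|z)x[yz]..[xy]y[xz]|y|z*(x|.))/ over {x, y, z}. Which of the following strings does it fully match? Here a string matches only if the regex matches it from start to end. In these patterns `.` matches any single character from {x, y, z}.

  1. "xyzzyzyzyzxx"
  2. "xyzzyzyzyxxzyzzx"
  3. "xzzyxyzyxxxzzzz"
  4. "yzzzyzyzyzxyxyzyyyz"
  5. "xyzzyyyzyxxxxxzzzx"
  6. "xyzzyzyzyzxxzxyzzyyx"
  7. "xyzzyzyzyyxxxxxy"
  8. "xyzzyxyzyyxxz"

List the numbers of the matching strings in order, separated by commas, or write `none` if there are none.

1. "xyzzyzyzyzxx" → match
2 → no match
3 → match
4 → match
5 → match
6 → match
7 → match
8 → match

1, 3, 4, 5, 6, 7, 8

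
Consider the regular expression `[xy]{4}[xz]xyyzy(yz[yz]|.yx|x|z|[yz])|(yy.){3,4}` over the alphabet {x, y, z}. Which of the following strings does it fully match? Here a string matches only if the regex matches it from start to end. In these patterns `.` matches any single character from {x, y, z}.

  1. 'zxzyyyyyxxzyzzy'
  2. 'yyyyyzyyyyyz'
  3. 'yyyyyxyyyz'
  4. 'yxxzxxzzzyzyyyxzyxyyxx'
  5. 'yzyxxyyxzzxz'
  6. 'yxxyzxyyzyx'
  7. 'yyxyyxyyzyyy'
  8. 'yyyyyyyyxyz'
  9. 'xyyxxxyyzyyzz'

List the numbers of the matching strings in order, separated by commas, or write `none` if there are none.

2, 6, 7, 9

1 → no match
2 → match
3 → no match
4 → no match
5 → no match
6 → match
7 → match
8 → no match
9 → match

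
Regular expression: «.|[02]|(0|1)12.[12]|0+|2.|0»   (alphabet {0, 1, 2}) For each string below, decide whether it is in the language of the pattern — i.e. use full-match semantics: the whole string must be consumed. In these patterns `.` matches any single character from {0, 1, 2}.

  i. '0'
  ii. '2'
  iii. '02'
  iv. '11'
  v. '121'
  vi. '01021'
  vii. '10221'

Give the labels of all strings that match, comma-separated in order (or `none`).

i, ii

i → match
ii → match
iii → no match
iv → no match
v → no match
vi → no match
vii → no match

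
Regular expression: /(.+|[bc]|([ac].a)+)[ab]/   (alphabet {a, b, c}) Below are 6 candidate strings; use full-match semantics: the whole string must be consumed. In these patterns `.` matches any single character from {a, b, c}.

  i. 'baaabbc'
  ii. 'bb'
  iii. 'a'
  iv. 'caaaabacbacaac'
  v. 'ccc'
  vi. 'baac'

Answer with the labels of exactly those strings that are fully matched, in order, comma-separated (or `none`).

ii

i. 'baaabbc' → no match
ii. 'bb' → match
iii. 'a' → no match
iv → no match
v. 'ccc' → no match
vi. 'baac' → no match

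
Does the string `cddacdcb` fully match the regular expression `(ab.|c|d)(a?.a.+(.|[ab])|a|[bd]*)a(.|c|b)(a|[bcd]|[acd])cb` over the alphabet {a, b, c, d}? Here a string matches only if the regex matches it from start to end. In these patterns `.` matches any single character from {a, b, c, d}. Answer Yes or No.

Yes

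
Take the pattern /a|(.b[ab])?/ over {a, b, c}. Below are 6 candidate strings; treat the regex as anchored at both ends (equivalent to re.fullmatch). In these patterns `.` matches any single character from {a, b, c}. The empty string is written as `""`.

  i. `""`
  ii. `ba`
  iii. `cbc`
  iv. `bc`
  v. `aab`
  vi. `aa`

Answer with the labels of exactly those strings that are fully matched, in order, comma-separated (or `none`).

i → match
ii → no match
iii → no match
iv → no match
v → no match
vi → no match

i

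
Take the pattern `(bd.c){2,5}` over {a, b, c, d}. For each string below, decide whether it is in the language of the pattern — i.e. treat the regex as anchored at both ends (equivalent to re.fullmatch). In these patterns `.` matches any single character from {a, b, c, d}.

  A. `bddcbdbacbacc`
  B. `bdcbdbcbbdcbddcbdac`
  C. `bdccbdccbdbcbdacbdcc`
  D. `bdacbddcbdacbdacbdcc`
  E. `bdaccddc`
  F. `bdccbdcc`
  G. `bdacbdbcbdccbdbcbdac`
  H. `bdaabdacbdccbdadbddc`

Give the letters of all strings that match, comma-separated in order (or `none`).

A → no match
B → no match
C → match
D → match
E → no match
F → match
G → match
H → no match

C, D, F, G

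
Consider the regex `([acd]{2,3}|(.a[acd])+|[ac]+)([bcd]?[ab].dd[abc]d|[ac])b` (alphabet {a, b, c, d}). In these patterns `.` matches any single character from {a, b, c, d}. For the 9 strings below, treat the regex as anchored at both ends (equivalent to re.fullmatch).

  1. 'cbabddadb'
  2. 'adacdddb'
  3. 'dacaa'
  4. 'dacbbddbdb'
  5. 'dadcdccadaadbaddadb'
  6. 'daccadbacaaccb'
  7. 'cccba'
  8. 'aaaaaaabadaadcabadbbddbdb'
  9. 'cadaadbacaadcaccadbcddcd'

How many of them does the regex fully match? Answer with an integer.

1. 'cbabddadb' → match
2. 'adacdddb' → no match
3. 'dacaa' → no match — must end with 'b'
4. 'dacbbddbdb' → match
5 → no match
6 → match
7. 'cccba' → no match — must end with 'b'
8 → no match
9 → no match — must end with 'b'
Total matched: 3

3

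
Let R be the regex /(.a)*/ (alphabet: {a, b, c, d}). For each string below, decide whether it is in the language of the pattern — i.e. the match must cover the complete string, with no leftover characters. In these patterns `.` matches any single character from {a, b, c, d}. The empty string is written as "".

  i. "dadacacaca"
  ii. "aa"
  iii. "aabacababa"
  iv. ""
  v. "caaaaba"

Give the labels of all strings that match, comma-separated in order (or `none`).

i, ii, iii, iv

i → match
ii → match
iii → match
iv → match
v → no match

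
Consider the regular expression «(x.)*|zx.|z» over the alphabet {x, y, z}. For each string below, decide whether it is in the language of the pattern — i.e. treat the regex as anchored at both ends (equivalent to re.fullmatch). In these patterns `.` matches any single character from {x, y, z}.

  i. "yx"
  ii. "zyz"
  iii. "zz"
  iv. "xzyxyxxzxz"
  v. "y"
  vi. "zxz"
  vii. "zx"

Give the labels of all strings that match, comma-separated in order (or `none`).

vi

i. "yx" → no match
ii. "zyz" → no match
iii. "zz" → no match
iv. "xzyxyxxzxz" → no match
v. "y" → no match
vi. "zxz" → match
vii. "zx" → no match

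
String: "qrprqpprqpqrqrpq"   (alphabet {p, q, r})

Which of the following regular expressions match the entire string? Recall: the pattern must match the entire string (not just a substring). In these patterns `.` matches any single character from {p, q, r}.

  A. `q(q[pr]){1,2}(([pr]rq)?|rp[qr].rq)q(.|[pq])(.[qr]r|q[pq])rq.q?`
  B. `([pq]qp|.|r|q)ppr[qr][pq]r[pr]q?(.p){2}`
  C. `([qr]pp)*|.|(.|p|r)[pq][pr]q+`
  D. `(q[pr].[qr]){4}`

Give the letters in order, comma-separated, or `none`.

D

A → no match — must start with "qq"
B → no match — must end with "p"
C → no match
D → match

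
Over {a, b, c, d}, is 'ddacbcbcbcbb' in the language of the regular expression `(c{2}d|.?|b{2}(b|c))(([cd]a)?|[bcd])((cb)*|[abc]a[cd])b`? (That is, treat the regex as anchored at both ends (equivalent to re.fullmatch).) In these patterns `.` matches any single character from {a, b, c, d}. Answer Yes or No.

Yes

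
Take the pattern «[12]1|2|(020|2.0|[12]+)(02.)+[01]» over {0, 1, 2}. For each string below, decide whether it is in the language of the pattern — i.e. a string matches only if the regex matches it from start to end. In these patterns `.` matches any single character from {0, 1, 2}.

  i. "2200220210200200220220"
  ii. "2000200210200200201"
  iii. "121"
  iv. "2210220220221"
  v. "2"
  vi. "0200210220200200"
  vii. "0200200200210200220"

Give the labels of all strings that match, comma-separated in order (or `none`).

i → match
ii → match
iii → no match
iv → match
v → match
vi → match
vii → match

i, ii, iv, v, vi, vii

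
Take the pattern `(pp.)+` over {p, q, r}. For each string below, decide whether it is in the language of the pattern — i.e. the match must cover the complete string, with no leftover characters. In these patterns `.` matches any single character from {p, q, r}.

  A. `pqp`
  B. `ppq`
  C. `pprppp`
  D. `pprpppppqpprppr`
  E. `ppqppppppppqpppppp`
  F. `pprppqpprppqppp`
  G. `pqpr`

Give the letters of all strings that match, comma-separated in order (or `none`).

A → no match — must start with `pp`
B → match
C → match
D → match
E → match
F → match
G → no match — must start with `pp`

B, C, D, E, F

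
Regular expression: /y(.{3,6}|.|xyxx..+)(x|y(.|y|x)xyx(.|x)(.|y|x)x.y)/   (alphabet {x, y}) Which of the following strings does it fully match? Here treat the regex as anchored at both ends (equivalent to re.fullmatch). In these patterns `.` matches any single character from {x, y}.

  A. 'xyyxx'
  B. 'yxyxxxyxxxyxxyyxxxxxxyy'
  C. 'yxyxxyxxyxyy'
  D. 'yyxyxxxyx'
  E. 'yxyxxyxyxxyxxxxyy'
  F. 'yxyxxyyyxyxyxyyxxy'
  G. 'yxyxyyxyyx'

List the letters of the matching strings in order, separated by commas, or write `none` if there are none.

A → no match — must start with 'y'
B → no match
C → match
D → no match
E → match
F → no match
G → no match

C, E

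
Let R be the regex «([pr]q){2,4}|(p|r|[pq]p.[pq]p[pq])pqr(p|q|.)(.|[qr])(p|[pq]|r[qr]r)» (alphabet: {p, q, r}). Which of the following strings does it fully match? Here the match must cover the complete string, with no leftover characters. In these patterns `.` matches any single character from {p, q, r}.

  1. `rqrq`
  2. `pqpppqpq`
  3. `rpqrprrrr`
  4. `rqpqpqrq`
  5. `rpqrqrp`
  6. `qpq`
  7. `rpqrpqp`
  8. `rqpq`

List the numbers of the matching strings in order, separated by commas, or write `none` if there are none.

1, 3, 4, 5, 7, 8

1 → match
2 → no match
3 → match
4 → match
5 → match
6 → no match
7 → match
8 → match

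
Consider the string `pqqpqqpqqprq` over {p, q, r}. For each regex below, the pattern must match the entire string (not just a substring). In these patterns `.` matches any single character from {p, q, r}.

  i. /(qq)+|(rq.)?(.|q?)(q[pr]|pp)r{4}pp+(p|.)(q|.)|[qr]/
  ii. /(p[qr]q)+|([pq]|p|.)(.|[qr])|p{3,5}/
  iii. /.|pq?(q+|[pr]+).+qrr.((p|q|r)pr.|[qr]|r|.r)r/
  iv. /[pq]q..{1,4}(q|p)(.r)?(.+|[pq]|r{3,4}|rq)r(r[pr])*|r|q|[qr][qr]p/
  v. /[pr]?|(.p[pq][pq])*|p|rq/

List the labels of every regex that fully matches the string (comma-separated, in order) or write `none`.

i → no match
ii → match
iii → no match
iv → no match
v → no match

ii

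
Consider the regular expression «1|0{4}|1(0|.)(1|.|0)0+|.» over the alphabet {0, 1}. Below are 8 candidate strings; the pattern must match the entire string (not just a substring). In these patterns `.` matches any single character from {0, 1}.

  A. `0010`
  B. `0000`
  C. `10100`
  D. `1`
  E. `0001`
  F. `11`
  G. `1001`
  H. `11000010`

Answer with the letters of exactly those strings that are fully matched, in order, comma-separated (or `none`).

B, C, D

A. `0010` → no match
B. `0000` → match
C. `10100` → match
D. `1` → match
E. `0001` → no match
F. `11` → no match
G. `1001` → no match
H. `11000010` → no match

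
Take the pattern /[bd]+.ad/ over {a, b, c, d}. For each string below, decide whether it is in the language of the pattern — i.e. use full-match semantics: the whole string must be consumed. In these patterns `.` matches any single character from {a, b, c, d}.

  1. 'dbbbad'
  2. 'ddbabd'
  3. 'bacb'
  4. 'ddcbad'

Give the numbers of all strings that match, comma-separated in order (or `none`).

1

1 → match
2 → no match — must end with 'ad'
3 → no match — must end with 'ad'
4 → no match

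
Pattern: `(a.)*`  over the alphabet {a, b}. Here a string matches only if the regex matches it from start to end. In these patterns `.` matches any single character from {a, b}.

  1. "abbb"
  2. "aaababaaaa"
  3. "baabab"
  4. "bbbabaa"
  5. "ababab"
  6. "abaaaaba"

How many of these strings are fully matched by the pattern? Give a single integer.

2

1 → no match
2 → match
3 → no match
4 → no match
5 → match
6 → no match
Total matched: 2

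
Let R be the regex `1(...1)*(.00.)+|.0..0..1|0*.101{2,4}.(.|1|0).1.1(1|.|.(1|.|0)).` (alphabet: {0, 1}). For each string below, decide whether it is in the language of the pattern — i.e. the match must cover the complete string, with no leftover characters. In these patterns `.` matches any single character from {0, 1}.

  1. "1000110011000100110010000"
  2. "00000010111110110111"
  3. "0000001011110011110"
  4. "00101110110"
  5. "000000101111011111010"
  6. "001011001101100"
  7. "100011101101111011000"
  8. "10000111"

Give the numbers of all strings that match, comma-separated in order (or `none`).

1, 2, 3, 5, 6, 7, 8

1 → match
2 → match
3 → match
4 → no match
5 → match
6 → match
7 → match
8 → match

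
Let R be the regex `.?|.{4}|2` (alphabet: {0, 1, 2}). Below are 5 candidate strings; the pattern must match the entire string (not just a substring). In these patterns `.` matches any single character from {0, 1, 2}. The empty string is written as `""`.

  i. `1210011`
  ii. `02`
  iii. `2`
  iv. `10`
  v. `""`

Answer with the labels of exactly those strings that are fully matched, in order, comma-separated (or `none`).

i. `1210011` → no match
ii. `02` → no match
iii. `2` → match
iv. `10` → no match
v. `""` → match

iii, v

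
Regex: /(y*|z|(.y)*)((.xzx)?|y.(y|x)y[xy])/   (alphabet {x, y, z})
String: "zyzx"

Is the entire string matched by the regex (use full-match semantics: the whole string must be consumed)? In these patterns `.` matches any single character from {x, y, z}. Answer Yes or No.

No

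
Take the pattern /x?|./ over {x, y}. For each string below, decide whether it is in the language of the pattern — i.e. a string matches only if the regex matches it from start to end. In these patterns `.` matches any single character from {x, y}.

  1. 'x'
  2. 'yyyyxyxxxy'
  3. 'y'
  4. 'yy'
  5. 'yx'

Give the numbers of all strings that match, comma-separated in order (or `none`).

1. 'x' → match
2. 'yyyyxyxxxy' → no match
3. 'y' → match
4. 'yy' → no match
5. 'yx' → no match

1, 3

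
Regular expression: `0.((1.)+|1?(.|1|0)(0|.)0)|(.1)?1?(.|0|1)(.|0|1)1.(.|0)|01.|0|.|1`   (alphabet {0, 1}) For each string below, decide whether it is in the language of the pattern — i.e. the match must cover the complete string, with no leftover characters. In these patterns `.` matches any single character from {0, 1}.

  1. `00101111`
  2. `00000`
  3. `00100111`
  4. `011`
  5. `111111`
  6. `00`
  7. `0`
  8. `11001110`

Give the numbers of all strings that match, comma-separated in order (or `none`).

1, 2, 4, 5, 7

1. `00101111` → match
2. `00000` → match
3. `00100111` → no match
4. `011` → match
5. `111111` → match
6. `00` → no match
7. `0` → match
8. `11001110` → no match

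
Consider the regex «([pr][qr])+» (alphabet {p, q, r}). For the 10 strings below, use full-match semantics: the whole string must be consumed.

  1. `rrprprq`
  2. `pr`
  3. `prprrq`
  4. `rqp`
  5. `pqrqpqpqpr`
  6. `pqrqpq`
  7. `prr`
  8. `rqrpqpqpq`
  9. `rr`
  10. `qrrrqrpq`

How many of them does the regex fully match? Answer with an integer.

1 → no match
2 → match
3 → match
4 → no match
5 → match
6 → match
7 → no match
8 → no match
9 → match
10 → no match
Total matched: 5

5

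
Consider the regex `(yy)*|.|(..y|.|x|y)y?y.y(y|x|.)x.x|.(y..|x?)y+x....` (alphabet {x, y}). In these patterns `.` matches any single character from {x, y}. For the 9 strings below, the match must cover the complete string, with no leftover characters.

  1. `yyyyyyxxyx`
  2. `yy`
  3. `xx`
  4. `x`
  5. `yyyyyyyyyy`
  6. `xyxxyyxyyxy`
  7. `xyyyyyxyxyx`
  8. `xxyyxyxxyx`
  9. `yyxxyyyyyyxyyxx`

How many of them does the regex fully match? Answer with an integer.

8

1. `yyyyyyxxyx` → match
2. `yy` → match
3. `xx` → no match
4. `x` → match
5. `yyyyyyyyyy` → match
6. `xyxxyyxyyxy` → match
7. `xyyyyyxyxyx` → match
8. `xxyyxyxxyx` → match
9 → match
Total matched: 8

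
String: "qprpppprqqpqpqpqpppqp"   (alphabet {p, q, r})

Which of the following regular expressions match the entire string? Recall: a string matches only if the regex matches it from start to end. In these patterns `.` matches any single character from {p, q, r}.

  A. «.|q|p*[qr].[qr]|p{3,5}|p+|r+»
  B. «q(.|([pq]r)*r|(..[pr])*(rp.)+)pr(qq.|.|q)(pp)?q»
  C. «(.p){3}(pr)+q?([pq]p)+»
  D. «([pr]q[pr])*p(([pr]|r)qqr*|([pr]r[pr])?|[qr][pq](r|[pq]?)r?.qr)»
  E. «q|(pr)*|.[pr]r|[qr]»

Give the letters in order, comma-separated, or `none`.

A → no match
B → no match — must end with "q"
C → match
D → no match
E → no match

C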